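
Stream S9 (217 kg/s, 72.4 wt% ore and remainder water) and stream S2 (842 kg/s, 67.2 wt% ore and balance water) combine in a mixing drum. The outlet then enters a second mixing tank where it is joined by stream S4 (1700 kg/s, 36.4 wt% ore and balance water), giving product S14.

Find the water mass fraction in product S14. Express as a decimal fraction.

Overall, product flow = 2759 kg/s.
water in = 217×0.276 + 842×0.328 + 1700×0.636 = 1417.3 kg/s.
water fraction in S14 = 0.5137.

0.5137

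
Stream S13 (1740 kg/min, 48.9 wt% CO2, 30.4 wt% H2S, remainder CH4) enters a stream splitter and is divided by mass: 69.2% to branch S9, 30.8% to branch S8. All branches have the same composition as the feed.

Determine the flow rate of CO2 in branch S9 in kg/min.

588.8 kg/min

Branch S9 total = 0.692×1740 = 1204.1 kg/min.
CO2 in S9 = 0.489×1204.1 = 588.8 kg/min.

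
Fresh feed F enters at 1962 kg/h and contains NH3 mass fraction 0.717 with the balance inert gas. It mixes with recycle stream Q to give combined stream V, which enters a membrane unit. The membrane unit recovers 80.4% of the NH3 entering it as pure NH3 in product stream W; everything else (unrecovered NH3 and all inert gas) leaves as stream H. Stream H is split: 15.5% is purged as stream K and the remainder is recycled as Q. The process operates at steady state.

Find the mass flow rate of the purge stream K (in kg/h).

606.5 kg/h

inert gas enters only via F and leaves only via the purge: 1962×0.283 = 0.155×(inert gas in H), and the membrane unit passes all inert gas, so inert gas in V = inert gas in H = 3582.2 kg/h.
NH3 in V: m_A = 1962×0.717 + (1−0.155)·(1−0.804)·m_A, so m_A = 1406.8/0.8344 = 1686 kg/h.
H = (1−0.804)×1686 + 3582.2 = 3912.7 kg/h.
Purge K = 0.155×3912.7 = 606.47 kg/h.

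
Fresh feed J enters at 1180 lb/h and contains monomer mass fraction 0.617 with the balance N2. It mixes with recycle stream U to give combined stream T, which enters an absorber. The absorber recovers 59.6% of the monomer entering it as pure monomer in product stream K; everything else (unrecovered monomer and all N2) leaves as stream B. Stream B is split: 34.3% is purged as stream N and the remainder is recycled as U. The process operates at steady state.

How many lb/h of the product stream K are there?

monomer in T: m_A = 1180×0.617 + (1−0.343)·(1−0.596)·m_A, so m_A = 728.06/0.7346 = 991.13 lb/h.
Product K = 0.596×991.13 = 590.72 lb/h.

590.7 lb/h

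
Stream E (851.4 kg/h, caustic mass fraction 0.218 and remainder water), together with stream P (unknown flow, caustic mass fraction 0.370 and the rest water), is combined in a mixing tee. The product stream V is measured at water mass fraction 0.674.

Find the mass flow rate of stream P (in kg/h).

Let P be the unknown flow. Total out = 851.4 + P.
water balance: 665.79 + 0.630·P = 0.674·(851.4 + P)
(0.630 − 0.674)·P = 0.674×851.4 − 665.79 = -91.951
P = -91.951 / -0.044 = 2089.8 kg/h

2090 kg/h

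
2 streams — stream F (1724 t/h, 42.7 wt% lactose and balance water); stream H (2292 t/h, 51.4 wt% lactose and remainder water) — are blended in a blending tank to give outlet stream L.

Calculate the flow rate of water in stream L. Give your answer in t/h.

2102 t/h

water out = water in = 1724×0.573 + 2292×0.486 = 2101.8 t/h.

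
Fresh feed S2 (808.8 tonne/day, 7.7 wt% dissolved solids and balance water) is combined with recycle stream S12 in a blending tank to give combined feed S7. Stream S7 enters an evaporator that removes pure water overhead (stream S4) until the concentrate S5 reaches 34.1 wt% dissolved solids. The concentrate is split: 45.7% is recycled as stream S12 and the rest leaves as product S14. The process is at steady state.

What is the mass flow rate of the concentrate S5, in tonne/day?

Overall dissolved solids balance (none leaves overhead): dissolved solids in fresh feed = dissolved solids in product, i.e. 808.8×0.077 = (1−0.457)·S5·0.341.
S5 = 62.278/(0.341×0.543) = 336.34 tonne/day.

336.3 tonne/day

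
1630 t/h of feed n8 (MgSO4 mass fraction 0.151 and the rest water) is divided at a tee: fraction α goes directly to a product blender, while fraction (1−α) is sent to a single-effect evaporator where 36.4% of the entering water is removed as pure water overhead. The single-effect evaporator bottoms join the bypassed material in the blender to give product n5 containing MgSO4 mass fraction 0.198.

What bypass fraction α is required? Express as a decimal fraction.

All 1630×0.151 = 246.13 t/h of MgSO4 reaches n5, so n5 = 246.13/0.198 = 1243.1 t/h and vapour = 386.92 t/h.
The evaporator receives (1−α)·1630 of feed at 0.849 water and removes 0.364 of that water:
0.364×0.849×(1−α)×1630 = 386.92
(1−α) = 386.92/503.73 = 0.7681;  α = 0.2319.

0.232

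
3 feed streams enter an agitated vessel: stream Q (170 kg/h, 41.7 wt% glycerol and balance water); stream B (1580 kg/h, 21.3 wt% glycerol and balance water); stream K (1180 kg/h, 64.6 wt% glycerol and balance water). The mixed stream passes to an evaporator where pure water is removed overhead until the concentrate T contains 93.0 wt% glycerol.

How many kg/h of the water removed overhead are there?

glycerol entering = 170×0.417 + 1580×0.213 + 1180×0.646 = 1169.7 kg/h.
All glycerol reports to T, so T = 1169.7/0.930 = 1257.8 kg/h.
Total feed = 2930 kg/h; overhead = 2930 − 1257.8 = 1672.2 kg/h.

1672 kg/h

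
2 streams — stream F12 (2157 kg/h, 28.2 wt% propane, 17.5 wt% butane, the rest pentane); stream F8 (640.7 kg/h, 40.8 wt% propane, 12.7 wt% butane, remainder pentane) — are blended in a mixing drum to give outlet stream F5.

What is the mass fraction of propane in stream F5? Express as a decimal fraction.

Total flow out = 2157 + 640.7 = 2797.7 kg/h.
propane in = 2157×0.282 + 640.7×0.408 = 869.68 kg/h.
propane mass fraction in F5 = 869.68/2797.7 = 0.311.

0.311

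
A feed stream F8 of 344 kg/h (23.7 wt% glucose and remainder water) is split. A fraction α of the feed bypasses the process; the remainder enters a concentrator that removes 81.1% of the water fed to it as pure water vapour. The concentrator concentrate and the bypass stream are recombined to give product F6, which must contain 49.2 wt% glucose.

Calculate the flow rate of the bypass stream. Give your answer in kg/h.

All 344×0.237 = 81.528 kg/h of glucose reaches F6, so F6 = 81.528/0.492 = 165.71 kg/h and vapour = 178.29 kg/h.
The evaporator receives (1−α)·344 of feed at 0.763 water and removes 0.811 of that water:
0.811×0.763×(1−α)×344 = 178.29
(1−α) = 178.29/212.86 = 0.8376;  α = 0.1624.
Bypass flow = 0.1624×344 = 55.87 kg/h.

55.87 kg/h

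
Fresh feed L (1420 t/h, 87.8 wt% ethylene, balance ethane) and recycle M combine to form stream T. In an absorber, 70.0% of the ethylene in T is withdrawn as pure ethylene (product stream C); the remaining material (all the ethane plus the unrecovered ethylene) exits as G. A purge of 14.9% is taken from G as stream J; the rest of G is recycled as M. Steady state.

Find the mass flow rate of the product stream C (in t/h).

ethylene in T: m_A = 1420×0.878 + (1−0.149)·(1−0.700)·m_A, so m_A = 1246.8/0.7447 = 1674.2 t/h.
Product C = 0.700×1674.2 = 1171.9 t/h.

1172 t/h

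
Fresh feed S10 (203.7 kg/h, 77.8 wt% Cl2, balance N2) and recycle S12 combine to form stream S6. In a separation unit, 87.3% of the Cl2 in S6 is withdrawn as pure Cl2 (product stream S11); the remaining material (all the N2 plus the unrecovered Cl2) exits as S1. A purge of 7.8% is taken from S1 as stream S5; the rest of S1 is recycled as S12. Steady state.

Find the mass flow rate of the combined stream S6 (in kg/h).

759.3 kg/h

N2 enters only via S10 and leaves only via the purge: 203.7×0.222 = 0.078×(N2 in S1), and the separation unit passes all N2, so N2 in S6 = N2 in S1 = 579.76 kg/h.
Cl2 in S6: m_A = 203.7×0.778 + (1−0.078)·(1−0.873)·m_A, so m_A = 158.48/0.8829 = 179.5 kg/h.
S6 = 179.5 + 579.76 = 759.26 kg/h.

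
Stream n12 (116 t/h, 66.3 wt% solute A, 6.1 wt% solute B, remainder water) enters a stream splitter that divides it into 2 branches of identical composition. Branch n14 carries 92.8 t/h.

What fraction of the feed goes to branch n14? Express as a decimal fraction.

0.800

Fraction to n14 = 92.8/116 = 0.8000.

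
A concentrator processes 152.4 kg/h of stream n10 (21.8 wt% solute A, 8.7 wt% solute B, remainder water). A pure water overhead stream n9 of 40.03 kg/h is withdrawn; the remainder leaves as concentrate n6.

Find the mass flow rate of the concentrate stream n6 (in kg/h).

112.4 kg/h

Concentrate = 152.4 − 40.03 = 112.37 kg/h.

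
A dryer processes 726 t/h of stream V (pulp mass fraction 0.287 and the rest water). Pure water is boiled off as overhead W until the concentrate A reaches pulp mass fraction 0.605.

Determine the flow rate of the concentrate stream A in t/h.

pulp is conserved: 726×0.287 = 208.36 t/h all reports to the concentrate.
Concentrate = 208.36/(target fraction) = 344.4 t/h.

344.4 t/h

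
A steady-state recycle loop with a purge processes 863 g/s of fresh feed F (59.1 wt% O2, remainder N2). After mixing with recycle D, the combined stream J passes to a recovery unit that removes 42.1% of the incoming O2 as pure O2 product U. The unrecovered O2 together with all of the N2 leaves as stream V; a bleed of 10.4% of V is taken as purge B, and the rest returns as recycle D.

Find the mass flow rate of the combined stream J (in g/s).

4454 g/s

N2 enters only via F and leaves only via the purge: 863×0.409 = 0.104×(N2 in V), and the recovery unit passes all N2, so N2 in J = N2 in V = 3393.9 g/s.
O2 in J: m_A = 863×0.591 + (1−0.104)·(1−0.421)·m_A, so m_A = 510.03/0.4812 = 1059.9 g/s.
J = 1059.9 + 3393.9 = 4453.8 g/s.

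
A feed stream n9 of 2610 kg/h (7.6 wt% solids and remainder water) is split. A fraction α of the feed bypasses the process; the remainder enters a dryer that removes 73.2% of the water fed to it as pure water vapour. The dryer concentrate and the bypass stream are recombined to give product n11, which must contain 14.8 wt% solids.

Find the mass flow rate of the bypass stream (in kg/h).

732.7 kg/h

All 2610×0.076 = 198.36 kg/h of solids reaches n11, so n11 = 198.36/0.148 = 1340.3 kg/h and vapour = 1269.7 kg/h.
The evaporator receives (1−α)·2610 of feed at 0.924 water and removes 0.732 of that water:
0.732×0.924×(1−α)×2610 = 1269.7
(1−α) = 1269.7/1765.3 = 0.7193;  α = 0.2807.
Bypass flow = 0.2807×2610 = 732.72 kg/h.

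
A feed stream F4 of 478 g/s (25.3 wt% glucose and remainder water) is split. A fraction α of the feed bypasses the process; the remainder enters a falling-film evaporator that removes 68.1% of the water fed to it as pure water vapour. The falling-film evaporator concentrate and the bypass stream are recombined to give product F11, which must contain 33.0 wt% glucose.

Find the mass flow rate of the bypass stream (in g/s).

All 478×0.253 = 120.93 g/s of glucose reaches F11, so F11 = 120.93/0.330 = 366.47 g/s and vapour = 111.53 g/s.
The evaporator receives (1−α)·478 of feed at 0.747 water and removes 0.681 of that water:
0.681×0.747×(1−α)×478 = 111.53
(1−α) = 111.53/243.16 = 0.4587;  α = 0.5413.
Bypass flow = 0.5413×478 = 258.75 g/s.

258.8 g/s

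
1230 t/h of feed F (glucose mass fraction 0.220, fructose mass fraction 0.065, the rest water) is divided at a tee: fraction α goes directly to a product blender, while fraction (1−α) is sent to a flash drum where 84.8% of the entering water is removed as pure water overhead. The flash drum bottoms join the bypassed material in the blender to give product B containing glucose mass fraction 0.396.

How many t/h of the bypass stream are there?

328.4 t/h

All 1230×0.220 = 270.6 t/h of glucose reaches B, so B = 270.6/0.396 = 683.33 t/h and vapour = 546.67 t/h.
The evaporator receives (1−α)·1230 of feed at 0.715 water and removes 0.848 of that water:
0.848×0.715×(1−α)×1230 = 546.67
(1−α) = 546.67/745.77 = 0.7330;  α = 0.2670.
Bypass flow = 0.2670×1230 = 328.39 t/h.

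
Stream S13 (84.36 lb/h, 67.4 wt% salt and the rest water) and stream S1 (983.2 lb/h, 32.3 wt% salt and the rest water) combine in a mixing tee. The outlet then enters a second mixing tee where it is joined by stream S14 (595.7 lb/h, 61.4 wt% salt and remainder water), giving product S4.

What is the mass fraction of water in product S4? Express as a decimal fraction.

Overall, product flow = 1663.3 lb/h.
water in = 84.36×0.326 + 983.2×0.677 + 595.7×0.386 = 923.07 lb/h.
water fraction in S4 = 0.555.

0.555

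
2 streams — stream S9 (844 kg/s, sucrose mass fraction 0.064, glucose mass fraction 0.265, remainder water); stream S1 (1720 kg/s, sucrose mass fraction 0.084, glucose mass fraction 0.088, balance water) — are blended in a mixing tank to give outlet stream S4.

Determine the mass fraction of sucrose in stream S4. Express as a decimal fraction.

0.077

Total flow out = 844 + 1720 = 2564 kg/s.
sucrose in = 844×0.064 + 1720×0.084 = 198.5 kg/s.
sucrose mass fraction in S4 = 198.5/2564 = 0.077.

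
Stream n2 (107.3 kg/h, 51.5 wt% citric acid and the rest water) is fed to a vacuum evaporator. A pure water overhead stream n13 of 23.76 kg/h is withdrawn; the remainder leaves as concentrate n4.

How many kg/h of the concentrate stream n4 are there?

Concentrate = 107.3 − 23.76 = 83.54 kg/h.

83.54 kg/h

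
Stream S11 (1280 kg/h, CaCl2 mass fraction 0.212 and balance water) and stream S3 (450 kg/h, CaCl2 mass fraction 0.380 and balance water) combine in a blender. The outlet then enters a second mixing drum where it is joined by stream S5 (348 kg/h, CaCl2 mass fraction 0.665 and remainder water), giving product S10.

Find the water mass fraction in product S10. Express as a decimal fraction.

Overall, product flow = 2078 kg/h.
water in = 1280×0.788 + 450×0.620 + 348×0.335 = 1404.2 kg/h.
water fraction in S10 = 0.676.

0.676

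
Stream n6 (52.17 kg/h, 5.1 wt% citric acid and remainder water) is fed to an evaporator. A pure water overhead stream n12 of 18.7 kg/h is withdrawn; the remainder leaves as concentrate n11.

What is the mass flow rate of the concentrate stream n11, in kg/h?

33.47 kg/h

Concentrate = 52.17 − 18.7 = 33.47 kg/h.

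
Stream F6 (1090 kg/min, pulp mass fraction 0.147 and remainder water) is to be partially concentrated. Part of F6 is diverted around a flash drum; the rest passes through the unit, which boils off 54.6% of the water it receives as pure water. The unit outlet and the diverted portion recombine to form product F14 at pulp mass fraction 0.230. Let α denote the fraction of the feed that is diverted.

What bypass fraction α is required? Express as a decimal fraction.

All 1090×0.147 = 160.23 kg/min of pulp reaches F14, so F14 = 160.23/0.230 = 696.65 kg/min and vapour = 393.35 kg/min.
The evaporator receives (1−α)·1090 of feed at 0.853 water and removes 0.546 of that water:
0.546×0.853×(1−α)×1090 = 393.35
(1−α) = 393.35/507.65 = 0.7748;  α = 0.2252.

0.225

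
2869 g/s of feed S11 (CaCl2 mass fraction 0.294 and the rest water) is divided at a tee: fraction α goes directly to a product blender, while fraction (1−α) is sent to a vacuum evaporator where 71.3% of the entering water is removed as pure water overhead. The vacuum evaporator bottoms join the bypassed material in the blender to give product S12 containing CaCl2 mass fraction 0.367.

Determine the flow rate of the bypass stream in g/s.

All 2869×0.294 = 843.49 g/s of CaCl2 reaches S12, so S12 = 843.49/0.367 = 2298.3 g/s and vapour = 570.67 g/s.
The evaporator receives (1−α)·2869 of feed at 0.706 water and removes 0.713 of that water:
0.713×0.706×(1−α)×2869 = 570.67
(1−α) = 570.67/1444.2 = 0.3952;  α = 0.6048.
Bypass flow = 0.6048×2869 = 1735.3 g/s.

1735 g/s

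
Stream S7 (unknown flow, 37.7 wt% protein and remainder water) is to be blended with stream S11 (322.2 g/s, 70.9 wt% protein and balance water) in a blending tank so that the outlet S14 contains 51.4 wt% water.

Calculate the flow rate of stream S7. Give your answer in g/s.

659.2 g/s

Let S7 be the unknown flow. Total out = 322.2 + S7.
water balance: 93.76 + 0.623·S7 = 0.514·(322.2 + S7)
(0.623 − 0.514)·S7 = 0.514×322.2 − 93.76 = 71.851
S7 = 71.851 / 0.109 = 659.18 g/s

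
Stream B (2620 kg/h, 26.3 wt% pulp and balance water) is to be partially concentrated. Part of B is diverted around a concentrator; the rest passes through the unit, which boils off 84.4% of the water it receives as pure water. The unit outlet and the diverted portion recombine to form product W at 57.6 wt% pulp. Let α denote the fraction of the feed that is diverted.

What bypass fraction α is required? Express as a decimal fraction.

All 2620×0.263 = 689.06 kg/h of pulp reaches W, so W = 689.06/0.576 = 1196.3 kg/h and vapour = 1423.7 kg/h.
The evaporator receives (1−α)·2620 of feed at 0.737 water and removes 0.844 of that water:
0.844×0.737×(1−α)×2620 = 1423.7
(1−α) = 1423.7/1629.7 = 0.8736;  α = 0.1264.

0.126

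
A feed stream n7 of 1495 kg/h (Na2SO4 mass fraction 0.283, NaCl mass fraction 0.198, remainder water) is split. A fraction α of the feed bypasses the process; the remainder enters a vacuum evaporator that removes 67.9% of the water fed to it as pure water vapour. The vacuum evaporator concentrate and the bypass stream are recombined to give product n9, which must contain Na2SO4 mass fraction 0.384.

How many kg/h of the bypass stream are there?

379.2 kg/h

All 1495×0.283 = 423.08 kg/h of Na2SO4 reaches n9, so n9 = 423.08/0.384 = 1101.8 kg/h and vapour = 393.22 kg/h.
The evaporator receives (1−α)·1495 of feed at 0.519 water and removes 0.679 of that water:
0.679×0.519×(1−α)×1495 = 393.22
(1−α) = 393.22/526.84 = 0.7464;  α = 0.2536.
Bypass flow = 0.2536×1495 = 379.18 kg/h.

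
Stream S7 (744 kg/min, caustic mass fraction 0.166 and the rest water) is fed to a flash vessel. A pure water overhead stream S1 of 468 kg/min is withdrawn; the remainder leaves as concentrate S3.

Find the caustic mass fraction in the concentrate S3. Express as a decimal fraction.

0.447

caustic is not removed: 744×0.166 = 123.5 kg/min of caustic enters S3.
Concentrate = 744 − 468 = 276 kg/min.
Mass fraction = 123.5/276 = 0.447.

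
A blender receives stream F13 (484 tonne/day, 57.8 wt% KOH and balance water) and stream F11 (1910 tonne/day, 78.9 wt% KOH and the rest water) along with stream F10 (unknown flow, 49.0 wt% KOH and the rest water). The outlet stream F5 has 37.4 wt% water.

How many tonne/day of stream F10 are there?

2118 tonne/day

Let F10 be the unknown flow. Total out = 2394 + F10.
water balance: 607.26 + 0.510·F10 = 0.374·(2394 + F10)
(0.510 − 0.374)·F10 = 0.374×2394 − 607.26 = 288.1
F10 = 288.1 / 0.136 = 2118.4 tonne/day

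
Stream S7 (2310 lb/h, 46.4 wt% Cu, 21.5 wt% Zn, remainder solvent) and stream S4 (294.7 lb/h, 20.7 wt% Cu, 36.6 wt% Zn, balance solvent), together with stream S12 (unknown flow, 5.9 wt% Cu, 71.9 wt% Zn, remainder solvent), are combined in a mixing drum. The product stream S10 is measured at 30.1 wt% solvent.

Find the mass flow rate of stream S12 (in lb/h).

Let S12 be the unknown flow. Total out = 2604.7 + S12.
solvent balance: 867.35 + 0.222·S12 = 0.301·(2604.7 + S12)
(0.222 − 0.301)·S12 = 0.301×2604.7 − 867.35 = -83.332
S12 = -83.332 / -0.079 = 1054.8 lb/h

1055 lb/h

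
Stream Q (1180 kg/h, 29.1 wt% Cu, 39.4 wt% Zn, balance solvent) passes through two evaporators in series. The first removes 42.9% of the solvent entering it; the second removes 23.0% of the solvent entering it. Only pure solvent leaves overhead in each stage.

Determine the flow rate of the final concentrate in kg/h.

971.7 kg/h

solvent in feed = 1180×0.315 = 371.7 kg/h.
After stage 1: solvent left = (1−0.429)×371.7 = 212.24; stream total = 1020.5 kg/h.
After stage 2: solvent left = (1−0.230)×212.24 = 163.43; final concentrate = 971.73 kg/h.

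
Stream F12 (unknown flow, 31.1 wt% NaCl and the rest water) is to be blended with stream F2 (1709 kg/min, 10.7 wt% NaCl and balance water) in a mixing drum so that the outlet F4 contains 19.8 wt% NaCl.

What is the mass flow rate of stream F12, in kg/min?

1376 kg/min

Let F12 be the unknown flow. Total out = 1709 + F12.
NaCl balance: 182.86 + 0.311·F12 = 0.198·(1709 + F12)
(0.311 − 0.198)·F12 = 0.198×1709 − 182.86 = 155.52
F12 = 155.52 / 0.113 = 1376.3 kg/min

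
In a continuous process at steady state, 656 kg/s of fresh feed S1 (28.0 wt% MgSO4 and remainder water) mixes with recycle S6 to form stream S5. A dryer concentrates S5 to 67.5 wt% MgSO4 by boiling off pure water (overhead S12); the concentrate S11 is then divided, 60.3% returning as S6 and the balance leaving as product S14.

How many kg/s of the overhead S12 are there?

Overall MgSO4 balance (none leaves overhead): MgSO4 in fresh feed = MgSO4 in product, i.e. 656×0.280 = (1−0.603)·S11·0.675.
S11 = 183.68/(0.675×0.397) = 685.44 kg/s.
Recycle S6 = 0.603×685.44 = 413.32 kg/s.
Combined feed S5 = 656 + 413.32 = 1069.3 kg/s.
Overhead S12 = S5 − S11 = 1069.3 − 685.44 = 383.88 kg/s.

383.9 kg/s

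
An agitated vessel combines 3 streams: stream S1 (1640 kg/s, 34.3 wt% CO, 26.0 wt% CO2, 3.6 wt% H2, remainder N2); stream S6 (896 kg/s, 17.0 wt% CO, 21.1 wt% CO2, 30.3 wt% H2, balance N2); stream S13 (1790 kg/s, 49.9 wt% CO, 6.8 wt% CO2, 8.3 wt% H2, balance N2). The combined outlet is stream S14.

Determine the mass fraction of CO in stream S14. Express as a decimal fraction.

Total flow out = 1640 + 896 + 1790 = 4326 kg/s.
CO in = 1640×0.343 + 896×0.170 + 1790×0.499 = 1608.1 kg/s.
CO mass fraction in S14 = 1608.1/4326 = 0.3717.

0.3717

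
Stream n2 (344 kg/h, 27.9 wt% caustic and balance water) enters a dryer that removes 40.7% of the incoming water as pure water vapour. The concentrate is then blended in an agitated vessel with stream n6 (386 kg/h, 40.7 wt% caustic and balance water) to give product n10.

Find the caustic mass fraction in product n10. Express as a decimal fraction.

0.402

Vapour removed = 0.407×0.721×344 = 100.95 kg/h; concentrate = 243.05 kg/h.
caustic reaching the mixer = 95.976 (from concentrate) + 386×0.407 = 253.08 kg/h.
Product flow = 243.05 + 386 = 629.05 kg/h; caustic fraction = 0.402.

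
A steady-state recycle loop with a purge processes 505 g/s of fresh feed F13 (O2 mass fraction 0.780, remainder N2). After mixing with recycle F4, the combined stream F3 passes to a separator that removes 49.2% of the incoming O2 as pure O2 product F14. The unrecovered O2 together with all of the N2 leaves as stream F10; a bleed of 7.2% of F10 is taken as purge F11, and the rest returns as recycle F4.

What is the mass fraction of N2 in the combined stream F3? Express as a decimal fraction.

N2 enters only via F13 and leaves only via the purge: 505×0.220 = 0.072×(N2 in F10), and the separator passes all N2, so N2 in F3 = N2 in F10 = 1543.1 g/s.
O2 in F3: m_A = 505×0.780 + (1−0.072)·(1−0.492)·m_A, so m_A = 393.9/0.5286 = 745.21 g/s.
F3 = 745.21 + 1543.1 = 2288.3 g/s.
N2 fraction in F3 = 1543.1/2288.3 = 0.674.

0.674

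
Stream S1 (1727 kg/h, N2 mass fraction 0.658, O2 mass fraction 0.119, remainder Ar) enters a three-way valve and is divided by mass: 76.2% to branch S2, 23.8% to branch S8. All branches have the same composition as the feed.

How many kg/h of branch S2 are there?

Branch S2 flow = 0.762×1727 = 1316 kg/h.

1316 kg/h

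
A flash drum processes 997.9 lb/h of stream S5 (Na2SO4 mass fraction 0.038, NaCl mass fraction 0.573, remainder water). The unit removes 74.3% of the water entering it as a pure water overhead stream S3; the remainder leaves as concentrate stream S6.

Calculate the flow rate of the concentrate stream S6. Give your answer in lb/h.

water entering = 997.9×0.389 = 388.18 lb/h; overhead removed = 0.743×388.18 = 288.42 lb/h.
Concentrate = 997.9 − 288.42 = 709.48 lb/h.

709.5 lb/h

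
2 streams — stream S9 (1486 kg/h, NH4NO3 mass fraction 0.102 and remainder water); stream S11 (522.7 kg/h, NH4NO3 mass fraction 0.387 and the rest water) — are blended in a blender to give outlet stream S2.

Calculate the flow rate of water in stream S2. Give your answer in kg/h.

water out = water in = 1486×0.898 + 522.7×0.613 = 1654.8 kg/h.

1655 kg/h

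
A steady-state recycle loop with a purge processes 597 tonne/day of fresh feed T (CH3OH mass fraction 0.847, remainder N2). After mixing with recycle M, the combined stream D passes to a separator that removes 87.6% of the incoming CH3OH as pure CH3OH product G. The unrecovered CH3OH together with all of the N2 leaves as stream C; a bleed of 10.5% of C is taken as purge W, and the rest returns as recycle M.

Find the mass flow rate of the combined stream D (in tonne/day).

N2 enters only via T and leaves only via the purge: 597×0.153 = 0.105×(N2 in C), and the separator passes all N2, so N2 in D = N2 in C = 869.91 tonne/day.
CH3OH in D: m_A = 597×0.847 + (1−0.105)·(1−0.876)·m_A, so m_A = 505.66/0.8890 = 568.78 tonne/day.
D = 568.78 + 869.91 = 1438.7 tonne/day.

1439 tonne/day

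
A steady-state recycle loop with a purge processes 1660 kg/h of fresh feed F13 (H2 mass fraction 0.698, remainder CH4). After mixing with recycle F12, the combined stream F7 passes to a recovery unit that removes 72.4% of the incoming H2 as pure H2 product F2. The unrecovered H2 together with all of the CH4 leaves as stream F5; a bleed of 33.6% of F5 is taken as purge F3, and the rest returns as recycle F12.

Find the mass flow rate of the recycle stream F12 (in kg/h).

CH4 enters only via F13 and leaves only via the purge: 1660×0.302 = 0.336×(CH4 in F5), and the recovery unit passes all CH4, so CH4 in F7 = CH4 in F5 = 1492 kg/h.
H2 in F7: m_A = 1660×0.698 + (1−0.336)·(1−0.724)·m_A, so m_A = 1158.7/0.8167 = 1418.7 kg/h.
F5 = (1−0.724)×1418.7 + 1492 = 1883.6 kg/h.
Recycle F12 = (1−0.336)×1883.6 = 1250.7 kg/h.

1251 kg/h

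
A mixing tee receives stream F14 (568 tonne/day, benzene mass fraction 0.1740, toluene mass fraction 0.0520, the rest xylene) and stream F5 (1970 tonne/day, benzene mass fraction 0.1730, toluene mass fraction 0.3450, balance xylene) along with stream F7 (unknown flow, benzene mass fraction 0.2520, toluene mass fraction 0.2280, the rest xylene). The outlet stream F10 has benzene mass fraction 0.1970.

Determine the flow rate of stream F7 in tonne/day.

1097 tonne/day

Let F7 be the unknown flow. Total out = 2538 + F7.
benzene balance: 439.64 + 0.252·F7 = 0.197·(2538 + F7)
(0.252 − 0.197)·F7 = 0.197×2538 − 439.64 = 60.344
F7 = 60.344 / 0.055 = 1097.2 tonne/day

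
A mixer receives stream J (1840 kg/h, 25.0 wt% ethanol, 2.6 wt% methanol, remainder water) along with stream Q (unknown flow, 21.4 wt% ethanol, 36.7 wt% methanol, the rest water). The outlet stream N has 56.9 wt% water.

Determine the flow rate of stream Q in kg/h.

1901 kg/h

Let Q be the unknown flow. Total out = 1840 + Q.
water balance: 1332.2 + 0.419·Q = 0.569·(1840 + Q)
(0.419 − 0.569)·Q = 0.569×1840 − 1332.2 = -285.2
Q = -285.2 / -0.150 = 1901.3 kg/h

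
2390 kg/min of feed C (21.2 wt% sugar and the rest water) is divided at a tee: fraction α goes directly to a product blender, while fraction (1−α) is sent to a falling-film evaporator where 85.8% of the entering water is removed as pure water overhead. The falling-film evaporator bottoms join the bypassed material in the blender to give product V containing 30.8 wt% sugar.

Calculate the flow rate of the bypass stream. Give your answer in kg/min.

All 2390×0.212 = 506.68 kg/min of sugar reaches V, so V = 506.68/0.308 = 1645.1 kg/min and vapour = 744.94 kg/min.
The evaporator receives (1−α)·2390 of feed at 0.788 water and removes 0.858 of that water:
0.858×0.788×(1−α)×2390 = 744.94
(1−α) = 744.94/1615.9 = 0.4610;  α = 0.5390.
Bypass flow = 0.5390×2390 = 1288.2 kg/min.

1288 kg/min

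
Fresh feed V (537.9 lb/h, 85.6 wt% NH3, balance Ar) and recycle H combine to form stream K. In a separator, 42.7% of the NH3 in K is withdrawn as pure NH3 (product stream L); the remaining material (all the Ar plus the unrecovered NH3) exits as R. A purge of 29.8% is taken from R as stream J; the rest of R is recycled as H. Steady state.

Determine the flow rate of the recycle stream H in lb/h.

Ar enters only via V and leaves only via the purge: 537.9×0.144 = 0.298×(Ar in R), and the separator passes all Ar, so Ar in K = Ar in R = 259.92 lb/h.
NH3 in K: m_A = 537.9×0.856 + (1−0.298)·(1−0.427)·m_A, so m_A = 460.44/0.5978 = 770.29 lb/h.
R = (1−0.427)×770.29 + 259.92 = 701.3 lb/h.
Recycle H = (1−0.298)×701.3 = 492.31 lb/h.

492.3 lb/h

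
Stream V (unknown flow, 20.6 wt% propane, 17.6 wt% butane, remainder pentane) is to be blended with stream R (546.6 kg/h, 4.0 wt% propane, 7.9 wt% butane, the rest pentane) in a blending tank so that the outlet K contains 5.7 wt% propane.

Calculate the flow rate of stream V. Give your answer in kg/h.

62.36 kg/h

Let V be the unknown flow. Total out = 546.6 + V.
propane balance: 21.864 + 0.206·V = 0.057·(546.6 + V)
(0.206 − 0.057)·V = 0.057×546.6 − 21.864 = 9.2922
V = 9.2922 / 0.149 = 62.364 kg/h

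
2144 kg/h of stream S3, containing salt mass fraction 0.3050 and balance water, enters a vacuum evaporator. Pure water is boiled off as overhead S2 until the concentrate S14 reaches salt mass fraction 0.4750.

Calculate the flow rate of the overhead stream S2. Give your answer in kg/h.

767.3 kg/h

salt is conserved: 2144×0.305 = 653.92 kg/h all reports to the concentrate.
Concentrate = 653.92/(target fraction) = 1376.7 kg/h.
Overhead = 2144 − 1376.7 = 767.33 kg/h.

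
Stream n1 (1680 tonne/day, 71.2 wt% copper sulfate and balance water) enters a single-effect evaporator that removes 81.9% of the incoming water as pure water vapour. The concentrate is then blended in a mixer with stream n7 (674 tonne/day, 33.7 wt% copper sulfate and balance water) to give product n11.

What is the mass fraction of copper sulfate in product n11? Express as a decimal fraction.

0.7270

Vapour removed = 0.819×0.288×1680 = 396.26 tonne/day; concentrate = 1283.7 tonne/day.
copper sulfate reaching the mixer = 1196.2 (from concentrate) + 674×0.337 = 1423.3 tonne/day.
Product flow = 1283.7 + 674 = 1957.7 tonne/day; copper sulfate fraction = 0.7270.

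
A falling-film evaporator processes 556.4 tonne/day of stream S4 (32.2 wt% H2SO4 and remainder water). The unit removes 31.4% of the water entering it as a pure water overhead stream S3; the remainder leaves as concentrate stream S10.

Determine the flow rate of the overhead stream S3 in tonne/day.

118.5 tonne/day

water entering = 556.4×0.678 = 377.24 tonne/day; overhead removed = 0.314×377.24 = 118.45 tonne/day.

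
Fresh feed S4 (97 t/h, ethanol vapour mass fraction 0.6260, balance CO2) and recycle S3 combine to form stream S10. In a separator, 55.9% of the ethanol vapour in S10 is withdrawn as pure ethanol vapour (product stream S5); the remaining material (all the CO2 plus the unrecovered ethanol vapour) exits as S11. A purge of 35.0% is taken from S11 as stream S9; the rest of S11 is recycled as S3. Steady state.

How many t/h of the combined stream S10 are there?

188.8 t/h

CO2 enters only via S4 and leaves only via the purge: 97×0.374 = 0.350×(CO2 in S11), and the separator passes all CO2, so CO2 in S10 = CO2 in S11 = 103.65 t/h.
ethanol vapour in S10: m_A = 97×0.626 + (1−0.350)·(1−0.559)·m_A, so m_A = 60.722/0.7134 = 85.122 t/h.
S10 = 85.122 + 103.65 = 188.77 t/h.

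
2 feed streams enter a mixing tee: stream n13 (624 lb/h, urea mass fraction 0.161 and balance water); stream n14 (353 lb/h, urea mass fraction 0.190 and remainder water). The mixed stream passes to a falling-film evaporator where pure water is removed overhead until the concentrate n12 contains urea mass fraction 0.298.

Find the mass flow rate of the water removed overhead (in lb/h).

urea entering = 624×0.161 + 353×0.190 = 167.53 lb/h.
All urea reports to n12, so n12 = 167.53/0.298 = 562.19 lb/h.
Total feed = 977 lb/h; overhead = 977 − 562.19 = 414.81 lb/h.

414.8 lb/h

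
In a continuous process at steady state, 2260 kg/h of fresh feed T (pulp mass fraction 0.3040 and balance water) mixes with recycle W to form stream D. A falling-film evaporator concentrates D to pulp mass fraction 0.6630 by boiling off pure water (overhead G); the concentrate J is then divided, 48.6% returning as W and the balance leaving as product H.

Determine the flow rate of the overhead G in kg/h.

Overall pulp balance (none leaves overhead): pulp in fresh feed = pulp in product, i.e. 2260×0.304 = (1−0.486)·J·0.663.
J = 687.04/(0.663×0.514) = 2016.1 kg/h.
Recycle W = 0.486×2016.1 = 979.81 kg/h.
Combined feed D = 2260 + 979.81 = 3239.8 kg/h.
Overhead G = D − J = 3239.8 − 2016.1 = 1223.7 kg/h.

1224 kg/h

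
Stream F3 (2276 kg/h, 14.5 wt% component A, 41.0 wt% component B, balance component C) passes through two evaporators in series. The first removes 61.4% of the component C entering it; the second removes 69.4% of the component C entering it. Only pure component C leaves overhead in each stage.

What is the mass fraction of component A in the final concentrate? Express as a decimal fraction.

component C in feed = 2276×0.445 = 1012.8 kg/h.
After stage 1: component C left = (1−0.614)×1012.8 = 390.95; stream total = 1654.1 kg/h.
After stage 2: component C left = (1−0.694)×390.95 = 119.63; final concentrate = 1382.8 kg/h.
component A fraction = 330.02/1382.8 = 0.239.

0.239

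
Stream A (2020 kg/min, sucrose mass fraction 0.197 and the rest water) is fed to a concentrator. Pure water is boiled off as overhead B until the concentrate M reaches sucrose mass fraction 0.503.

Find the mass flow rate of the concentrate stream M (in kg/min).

sucrose is conserved: 2020×0.197 = 397.94 kg/min all reports to the concentrate.
Concentrate = 397.94/(target fraction) = 791.13 kg/min.

791.1 kg/min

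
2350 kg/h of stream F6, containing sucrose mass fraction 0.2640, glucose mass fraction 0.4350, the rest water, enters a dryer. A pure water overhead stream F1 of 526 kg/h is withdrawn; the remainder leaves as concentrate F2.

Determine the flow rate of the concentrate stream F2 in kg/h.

1824 kg/h

Concentrate = 2350 − 526 = 1824 kg/h.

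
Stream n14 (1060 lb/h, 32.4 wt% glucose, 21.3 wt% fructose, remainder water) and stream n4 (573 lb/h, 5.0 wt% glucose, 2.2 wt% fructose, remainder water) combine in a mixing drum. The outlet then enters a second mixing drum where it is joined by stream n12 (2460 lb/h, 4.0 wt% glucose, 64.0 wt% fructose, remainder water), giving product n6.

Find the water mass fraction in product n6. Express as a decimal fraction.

0.4422

Overall, product flow = 4093 lb/h.
water in = 1060×0.463 + 573×0.928 + 2460×0.320 = 1809.7 lb/h.
water fraction in n6 = 0.4422.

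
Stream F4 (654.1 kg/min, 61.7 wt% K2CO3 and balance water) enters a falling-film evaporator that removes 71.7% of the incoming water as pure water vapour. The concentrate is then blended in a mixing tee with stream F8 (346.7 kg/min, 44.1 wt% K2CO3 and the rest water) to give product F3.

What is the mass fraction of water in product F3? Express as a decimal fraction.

Vapour removed = 0.717×0.383×654.1 = 179.62 kg/min; concentrate = 474.48 kg/min.
water reaching the mixer = 70.897 (from concentrate) + 346.7×0.559 = 264.7 kg/min.
Product flow = 474.48 + 346.7 = 821.18 kg/min; water fraction = 0.322.

0.322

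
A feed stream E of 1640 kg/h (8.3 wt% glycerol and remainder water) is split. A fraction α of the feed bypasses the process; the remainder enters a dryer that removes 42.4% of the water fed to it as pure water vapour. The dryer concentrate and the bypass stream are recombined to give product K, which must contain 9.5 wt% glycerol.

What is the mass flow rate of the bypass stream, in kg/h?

All 1640×0.083 = 136.12 kg/h of glycerol reaches K, so K = 136.12/0.095 = 1432.8 kg/h and vapour = 207.16 kg/h.
The evaporator receives (1−α)·1640 of feed at 0.917 water and removes 0.424 of that water:
0.424×0.917×(1−α)×1640 = 207.16
(1−α) = 207.16/637.65 = 0.3249;  α = 0.6751.
Bypass flow = 0.6751×1640 = 1107.2 kg/h.

1107 kg/h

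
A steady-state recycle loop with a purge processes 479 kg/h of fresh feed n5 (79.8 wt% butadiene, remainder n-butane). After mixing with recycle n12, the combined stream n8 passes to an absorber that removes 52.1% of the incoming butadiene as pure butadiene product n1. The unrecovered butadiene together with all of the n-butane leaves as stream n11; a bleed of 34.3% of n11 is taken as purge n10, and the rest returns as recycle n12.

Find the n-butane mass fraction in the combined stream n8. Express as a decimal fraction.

n-butane enters only via n5 and leaves only via the purge: 479×0.202 = 0.343×(n-butane in n11), and the absorber passes all n-butane, so n-butane in n8 = n-butane in n11 = 282.09 kg/h.
butadiene in n8: m_A = 479×0.798 + (1−0.343)·(1−0.521)·m_A, so m_A = 382.24/0.6853 = 557.78 kg/h.
n8 = 557.78 + 282.09 = 839.87 kg/h.
n-butane fraction in n8 = 282.09/839.87 = 0.3359.

0.3359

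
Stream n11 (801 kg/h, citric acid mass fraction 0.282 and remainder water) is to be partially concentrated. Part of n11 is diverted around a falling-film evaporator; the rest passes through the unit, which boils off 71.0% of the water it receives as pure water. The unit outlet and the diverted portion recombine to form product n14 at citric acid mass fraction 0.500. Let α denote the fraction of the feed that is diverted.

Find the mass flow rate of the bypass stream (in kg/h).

115.9 kg/h

All 801×0.282 = 225.88 kg/h of citric acid reaches n14, so n14 = 225.88/0.500 = 451.76 kg/h and vapour = 349.24 kg/h.
The evaporator receives (1−α)·801 of feed at 0.718 water and removes 0.710 of that water:
0.710×0.718×(1−α)×801 = 349.24
(1−α) = 349.24/408.33 = 0.8553;  α = 0.1447.
Bypass flow = 0.1447×801 = 115.93 kg/h.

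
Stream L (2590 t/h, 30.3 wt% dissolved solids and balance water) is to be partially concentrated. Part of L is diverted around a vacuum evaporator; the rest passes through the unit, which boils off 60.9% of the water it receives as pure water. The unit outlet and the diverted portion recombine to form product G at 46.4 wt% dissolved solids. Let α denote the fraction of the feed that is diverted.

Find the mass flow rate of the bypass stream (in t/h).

All 2590×0.303 = 784.77 t/h of dissolved solids reaches G, so G = 784.77/0.464 = 1691.3 t/h and vapour = 898.69 t/h.
The evaporator receives (1−α)·2590 of feed at 0.697 water and removes 0.609 of that water:
0.609×0.697×(1−α)×2590 = 898.69
(1−α) = 898.69/1099.4 = 0.8174;  α = 0.1826.
Bypass flow = 0.1826×2590 = 472.82 t/h.

472.8 t/h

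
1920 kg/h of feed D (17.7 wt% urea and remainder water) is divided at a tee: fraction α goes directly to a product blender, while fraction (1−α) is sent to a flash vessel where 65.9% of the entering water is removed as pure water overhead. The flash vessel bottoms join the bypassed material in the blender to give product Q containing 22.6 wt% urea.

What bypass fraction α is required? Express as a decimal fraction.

All 1920×0.177 = 339.84 kg/h of urea reaches Q, so Q = 339.84/0.226 = 1503.7 kg/h and vapour = 416.28 kg/h.
The evaporator receives (1−α)·1920 of feed at 0.823 water and removes 0.659 of that water:
0.659×0.823×(1−α)×1920 = 416.28
(1−α) = 416.28/1041.3 = 0.3998;  α = 0.6002.

0.600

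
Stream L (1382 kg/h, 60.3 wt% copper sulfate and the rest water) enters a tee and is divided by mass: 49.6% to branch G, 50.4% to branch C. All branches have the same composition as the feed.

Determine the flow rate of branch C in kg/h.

Branch C flow = 0.504×1382 = 696.53 kg/h.

696.5 kg/h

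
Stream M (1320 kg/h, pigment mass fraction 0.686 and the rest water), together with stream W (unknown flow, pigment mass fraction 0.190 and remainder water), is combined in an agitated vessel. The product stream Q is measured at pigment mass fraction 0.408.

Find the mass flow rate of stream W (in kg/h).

Let W be the unknown flow. Total out = 1320 + W.
pigment balance: 905.52 + 0.190·W = 0.408·(1320 + W)
(0.190 − 0.408)·W = 0.408×1320 − 905.52 = -366.96
W = -366.96 / -0.218 = 1683.3 kg/h

1683 kg/h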